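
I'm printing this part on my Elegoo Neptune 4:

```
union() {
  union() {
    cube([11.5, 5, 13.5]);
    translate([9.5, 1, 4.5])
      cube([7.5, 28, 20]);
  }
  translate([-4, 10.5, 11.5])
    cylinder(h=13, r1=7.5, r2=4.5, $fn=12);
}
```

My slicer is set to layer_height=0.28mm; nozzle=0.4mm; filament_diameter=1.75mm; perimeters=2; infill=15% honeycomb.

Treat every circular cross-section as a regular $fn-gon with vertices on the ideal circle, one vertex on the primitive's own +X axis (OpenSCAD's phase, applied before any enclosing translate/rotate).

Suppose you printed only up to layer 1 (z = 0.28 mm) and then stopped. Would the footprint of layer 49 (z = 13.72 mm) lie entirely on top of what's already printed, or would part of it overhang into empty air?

Compare the two slices. At z = 0.28: the cube (footprint 11.5×5) is included at this height (area 57.50 mm²); the cube at (9.5, 1) is not intersected at this z (z outside [4.5, 24.5]); Combining (union): only the 11.5×5 cube is present, so the union is just that shape — area = 57.50 mm²; the cone at (-4, 10.5) does not reach this height (z outside [11.5, 24.5]); Combining (union): only that combined region is present, so the union is just that shape — area = 57.50 mm². At z = 13.72: the cube is absent (z outside [0, 13.5]); the cube at (9.5, 1) (footprint 7.5×28) is included at this height (area 210.00 mm²); Combining (union): only the 7.5×28 cube at (9.5, 1) is present, so the union is just that shape — area = 210.00 mm²; the cone at (-4, 10.5) (r1=7.5→r2=4.5) has section circumradius 6.988 here — a regular 12-gon (area = (12/2)·6.988²·sin(360°/12) = 146.48 mm²); Taking the union: the 2 present regions are separate (no shared area or edge), so areas and boundary lengths simply add and each stays a separate island — area = 356.48 mm². Checking containment: at z = 13.72 the cross-section extends beyond the z = 0.28 cross-section by about 348.48 mm².

part overhangs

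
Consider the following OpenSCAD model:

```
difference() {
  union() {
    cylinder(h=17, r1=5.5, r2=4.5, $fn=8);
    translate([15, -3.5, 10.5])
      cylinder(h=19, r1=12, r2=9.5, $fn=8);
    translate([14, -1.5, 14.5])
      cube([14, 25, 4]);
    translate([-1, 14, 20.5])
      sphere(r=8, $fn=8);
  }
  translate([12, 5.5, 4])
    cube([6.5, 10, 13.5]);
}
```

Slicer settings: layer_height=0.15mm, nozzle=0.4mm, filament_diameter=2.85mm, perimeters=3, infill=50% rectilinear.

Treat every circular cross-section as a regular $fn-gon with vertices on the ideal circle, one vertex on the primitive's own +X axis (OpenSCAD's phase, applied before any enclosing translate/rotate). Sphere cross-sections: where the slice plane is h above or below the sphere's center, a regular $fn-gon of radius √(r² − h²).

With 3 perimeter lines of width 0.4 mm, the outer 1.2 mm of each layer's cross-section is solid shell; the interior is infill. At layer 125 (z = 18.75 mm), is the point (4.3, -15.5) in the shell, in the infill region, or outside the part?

At z = 18.75 mm: the cone is absent (z outside [0, 17]); the cone at (15, -3.5): at t=0.434 of its height the radius interpolates to r₁+(r₂−r₁)t = 10.914, giving a regular 8-gon of that circumradius; the cube at (14, -1.5) does not reach this height (z outside [14.5, 18.5]); the sphere at (-1, 14): section is a regular 8-gon, circumradius = √(r²−h²) = √(8²−1.75²) = 7.806; Taking the union: the 2 present regions are separate (no shared area or edge), so areas and boundary lengths simply add and each stays a separate island — 2 connected regions; the cube at (12, 5.5) is absent (z outside [4, 17.5]); Subtracting the remaining from the first: none of the subtracted shapes is present at this height, so that combined region is unchanged — 2 connected regions. Overall, the cross-section has 2 separate islands. The nearest boundary edge runs (15.00, -14.41)→(7.28, -11.22); distance from the point to it = 5.22 mm. The point is not inside any of the regions above, so it lies outside the cross-section (5.22 mm from the nearest boundary).

outside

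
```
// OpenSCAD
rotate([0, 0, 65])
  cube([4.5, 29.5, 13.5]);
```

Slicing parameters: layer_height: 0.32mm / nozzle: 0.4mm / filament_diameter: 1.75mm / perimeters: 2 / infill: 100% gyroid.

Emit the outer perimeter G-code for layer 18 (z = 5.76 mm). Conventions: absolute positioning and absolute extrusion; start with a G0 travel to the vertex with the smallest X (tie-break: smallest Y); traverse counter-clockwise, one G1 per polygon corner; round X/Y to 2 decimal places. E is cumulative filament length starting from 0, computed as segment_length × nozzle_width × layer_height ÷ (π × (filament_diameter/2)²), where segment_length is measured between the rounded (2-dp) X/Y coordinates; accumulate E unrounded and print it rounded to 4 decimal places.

At z = 5.76 mm: the cube (footprint 4.5×29.5) is included at this height; (whole slice rotated 65° about Z — lengths, areas and connectivity unchanged). The outline is a single polygon with 4 vertices. Extrusion per mm of travel: 0.4 × 0.32 / (π × 0.875²) = 0.053216. Accumulating E over each segment gives final E = 3.6190.

G0 X-26.74 Y12.47 Z5.76
G1 X0.00 Y0.00 E1.5701
G1 X1.90 Y4.08 E1.8096
G1 X-24.83 Y16.55 E3.3793
G1 X-26.74 Y12.47 E3.6190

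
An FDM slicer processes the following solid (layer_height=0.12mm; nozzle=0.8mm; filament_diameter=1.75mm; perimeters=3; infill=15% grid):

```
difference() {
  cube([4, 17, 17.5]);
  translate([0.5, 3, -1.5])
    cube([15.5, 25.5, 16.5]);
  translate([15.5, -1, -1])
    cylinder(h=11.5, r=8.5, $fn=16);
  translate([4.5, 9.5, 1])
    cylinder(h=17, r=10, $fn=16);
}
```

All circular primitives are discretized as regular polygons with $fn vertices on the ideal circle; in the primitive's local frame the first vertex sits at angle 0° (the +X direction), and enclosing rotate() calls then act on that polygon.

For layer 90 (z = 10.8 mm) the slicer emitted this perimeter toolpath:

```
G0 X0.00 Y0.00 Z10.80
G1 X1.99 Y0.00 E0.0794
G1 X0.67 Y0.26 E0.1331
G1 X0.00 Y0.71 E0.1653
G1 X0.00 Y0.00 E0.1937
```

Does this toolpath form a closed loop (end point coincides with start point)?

Start point (G0): (0.00, 0.00). End point (last G1): the path returns to the start — closed.

yes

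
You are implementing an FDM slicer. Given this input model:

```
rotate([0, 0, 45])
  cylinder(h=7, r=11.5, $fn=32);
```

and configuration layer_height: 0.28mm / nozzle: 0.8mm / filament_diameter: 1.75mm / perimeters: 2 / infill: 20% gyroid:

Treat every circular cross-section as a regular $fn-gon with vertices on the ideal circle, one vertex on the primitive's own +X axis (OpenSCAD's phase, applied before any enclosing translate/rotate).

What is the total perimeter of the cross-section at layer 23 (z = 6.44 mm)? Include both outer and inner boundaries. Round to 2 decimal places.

72.14 mm

At z = 6.44 mm: the r=11.5 cylinder gives a regular 32-gon of circumradius 11.5 (constant along its height) (perimeter = 2·32·11.500·sin(180°/32) = 72.14 mm); (whole slice rotated 45° about Z — lengths, areas and connectivity unchanged). Overall, the cross-section is a single solid region. Total boundary length (outer) = 72.14 mm.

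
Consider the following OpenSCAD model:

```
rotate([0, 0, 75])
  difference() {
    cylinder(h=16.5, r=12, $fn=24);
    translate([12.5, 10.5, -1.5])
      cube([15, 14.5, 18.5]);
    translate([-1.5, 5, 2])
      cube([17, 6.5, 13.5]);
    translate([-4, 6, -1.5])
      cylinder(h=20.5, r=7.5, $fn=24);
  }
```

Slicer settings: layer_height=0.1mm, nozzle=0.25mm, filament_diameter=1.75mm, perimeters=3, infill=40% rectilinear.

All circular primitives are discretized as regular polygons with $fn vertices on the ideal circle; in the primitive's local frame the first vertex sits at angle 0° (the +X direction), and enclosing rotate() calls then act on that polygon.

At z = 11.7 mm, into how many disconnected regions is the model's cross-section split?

At z = 11.7 mm: the r=12 cylinder gives a regular 24-gon of circumradius 12 (constant along its height); the 15×14.5 cube at (12.5, 10.5) contributes its full rectangle; the cube at (-1.5, 5) is present — its section is the full 17×6.5 rectangle; the cylinder at (-4, 6): section is a regular 24-gon, circumradius r=7.5; Subtracting the remaining from the first: starting from the r=12 cylinder, the 15×14.5 cube at (12.5, 10.5) misses the remaining region (no effect); the 17×6.5 cube at (-1.5, 5) partially overlaps it — only the 62.78 mm² overlap (of its 110.50 mm²) is removed, clipping the outline; the r=7.5 cylinder at (-4, 6) partially overlaps it — only the 116.76 mm² overlap (of its 174.70 mm²) is removed, clipping the outline — 2 connected regions; (whole slice rotated 75° about Z — lengths, areas and connectivity unchanged). The result has 2 disconnected regions.

2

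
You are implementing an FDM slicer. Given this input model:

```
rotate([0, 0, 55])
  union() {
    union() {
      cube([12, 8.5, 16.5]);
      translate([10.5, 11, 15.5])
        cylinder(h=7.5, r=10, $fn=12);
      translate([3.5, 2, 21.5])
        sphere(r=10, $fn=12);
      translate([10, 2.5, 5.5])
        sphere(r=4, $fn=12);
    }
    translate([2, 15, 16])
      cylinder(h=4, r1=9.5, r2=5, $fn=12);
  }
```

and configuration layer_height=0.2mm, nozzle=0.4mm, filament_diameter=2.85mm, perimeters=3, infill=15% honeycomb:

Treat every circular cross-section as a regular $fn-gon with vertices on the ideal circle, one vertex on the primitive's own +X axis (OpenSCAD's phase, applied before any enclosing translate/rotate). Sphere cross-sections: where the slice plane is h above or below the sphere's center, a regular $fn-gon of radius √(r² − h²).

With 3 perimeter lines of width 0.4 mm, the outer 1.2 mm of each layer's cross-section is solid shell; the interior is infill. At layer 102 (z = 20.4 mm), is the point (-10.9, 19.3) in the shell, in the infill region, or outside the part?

At z = 20.4 mm: the cube does not reach this height (z outside [0, 16.5]); the r=10 cylinder at (10.5, 11) contributes a regular 12-gon of circumradius 10; the r=10 sphere at (3.5, 2) contributes a regular 12-gon of circumradius √(10²−1.1²) = 9.939; the sphere at (10, 2.5) is not intersected at this z (|z−center|=14.900 > r=4); Combining (union): the regions partially overlap (shared area 89.48 mm²), so overlapping operands fuse into one piece — 1 connected region; the cone at (2, 15) is absent (z outside [16, 20]); Merging all regions: only that combined region is present, so the union is just that shape — 1 connected region; (whole slice rotated 55° about Z — lengths, areas and connectivity unchanged). Overall, the cross-section is a single solid region. Undo the 55° rotation: the query point maps to (9.558, 19.999) in the un-rotated model frame. The nearest boundary edge runs (5.50, 19.66)→(10.50, 21.00); distance from the point to it = 0.72 mm. The point is inside the cross-section, 0.72 mm from the nearest boundary — within the 1.2 mm shell band (3 × 0.4).

shell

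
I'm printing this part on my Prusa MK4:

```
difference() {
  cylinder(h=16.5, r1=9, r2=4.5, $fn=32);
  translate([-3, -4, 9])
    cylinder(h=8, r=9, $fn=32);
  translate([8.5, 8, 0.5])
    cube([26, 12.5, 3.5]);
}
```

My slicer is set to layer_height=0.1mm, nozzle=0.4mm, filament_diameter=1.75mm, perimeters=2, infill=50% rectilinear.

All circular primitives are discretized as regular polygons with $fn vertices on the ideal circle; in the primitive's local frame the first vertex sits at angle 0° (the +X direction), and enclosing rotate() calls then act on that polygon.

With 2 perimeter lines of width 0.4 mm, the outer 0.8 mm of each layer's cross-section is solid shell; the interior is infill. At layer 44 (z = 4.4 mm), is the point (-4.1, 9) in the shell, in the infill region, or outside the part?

At z = 4.4 mm: the cone contributes a regular 32-gon of circumradius 7.800 (interpolated between r1=9 and r2=4.5 at t=0.267); the cylinder at (-3, -4) does not reach this height (z outside [9, 17]); the cube at (8.5, 8) is not intersected at this z (z outside [0.5, 4]); Subtracting the remaining from the first: none of the subtracted shapes is present at this height, so the cone is unchanged — 1 connected region. Overall, the cross-section is a single solid region. The nearest boundary edge runs (-2.98, 7.21)→(-4.33, 6.49); distance from the point to it = 2.11 mm. The point is not inside any of the regions above, so it lies outside the cross-section (2.11 mm from the nearest boundary).

outside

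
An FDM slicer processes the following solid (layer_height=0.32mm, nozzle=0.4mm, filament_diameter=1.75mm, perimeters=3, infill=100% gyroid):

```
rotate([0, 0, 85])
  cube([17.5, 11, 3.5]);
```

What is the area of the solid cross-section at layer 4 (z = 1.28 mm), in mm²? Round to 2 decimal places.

192.50 mm²

At z = 1.28 mm: the 17.5×11 cube contributes its full rectangle (area 192.50 mm²); (whole slice rotated 85° about Z — lengths, areas and connectivity unchanged). Overall, the cross-section is a single solid region. Net area = 192.50 mm².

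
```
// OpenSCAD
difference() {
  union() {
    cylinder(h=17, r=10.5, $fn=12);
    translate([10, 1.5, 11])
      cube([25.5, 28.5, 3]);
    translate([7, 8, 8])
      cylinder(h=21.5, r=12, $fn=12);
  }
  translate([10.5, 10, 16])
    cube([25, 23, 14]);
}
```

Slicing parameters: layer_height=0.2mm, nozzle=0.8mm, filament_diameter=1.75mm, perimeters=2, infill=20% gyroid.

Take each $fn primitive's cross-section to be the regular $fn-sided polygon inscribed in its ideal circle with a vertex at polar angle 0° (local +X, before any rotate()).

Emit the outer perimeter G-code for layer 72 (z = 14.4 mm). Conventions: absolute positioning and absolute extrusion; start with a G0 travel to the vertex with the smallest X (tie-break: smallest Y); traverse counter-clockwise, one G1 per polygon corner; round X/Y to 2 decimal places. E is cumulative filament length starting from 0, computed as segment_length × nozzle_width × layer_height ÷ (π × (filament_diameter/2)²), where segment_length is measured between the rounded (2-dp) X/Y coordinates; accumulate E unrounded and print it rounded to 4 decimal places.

G0 X-10.50 Y0.00 Z14.40
G1 X-9.09 Y-5.25 E0.3616
G1 X-5.25 Y-9.09 E0.7229
G1 X0.00 Y-10.50 E1.0845
G1 X5.25 Y-9.09 E1.4461
G1 X9.09 Y-5.25 E1.8073
G1 X9.62 Y-3.30 E1.9417
G1 X13.00 Y-2.39 E2.1746
G1 X17.39 Y2.00 E2.5876
G1 X19.00 Y8.00 E3.0008
G1 X17.39 Y14.00 E3.4140
G1 X13.00 Y18.39 E3.8270
G1 X7.00 Y20.00 E4.2403
G1 X1.00 Y18.39 E4.6535
G1 X-3.39 Y14.00 E5.0665
G1 X-4.67 Y9.25 E5.3937
G1 X-5.25 Y9.09 E5.4338
G1 X-9.09 Y5.25 E5.7950
G1 X-10.50 Y0.00 E6.1566

At z = 14.4 mm: the r=10.5 cylinder gives a regular 12-gon of circumradius 10.5 (constant along its height); the cube at (10, 1.5) is absent (z outside [11, 14]); the r=12 cylinder at (7, 8) gives a regular 12-gon of circumradius 12 (constant along its height); Taking the union: the regions partially overlap (shared area 154.65 mm²), so overlapping operands fuse into one piece — 1 connected region; the cube at (10.5, 10) is not intersected at this z (z outside [16, 30]); Taking the first minus the rest: none of the subtracted shapes is present at this height, so that combined region is unchanged — 1 connected region. The outline is a single polygon with 18 vertices. Extrusion per mm of travel: 0.8 × 0.2 / (π × 0.875²) = 0.066520. Accumulating E over each segment gives final E = 6.1566.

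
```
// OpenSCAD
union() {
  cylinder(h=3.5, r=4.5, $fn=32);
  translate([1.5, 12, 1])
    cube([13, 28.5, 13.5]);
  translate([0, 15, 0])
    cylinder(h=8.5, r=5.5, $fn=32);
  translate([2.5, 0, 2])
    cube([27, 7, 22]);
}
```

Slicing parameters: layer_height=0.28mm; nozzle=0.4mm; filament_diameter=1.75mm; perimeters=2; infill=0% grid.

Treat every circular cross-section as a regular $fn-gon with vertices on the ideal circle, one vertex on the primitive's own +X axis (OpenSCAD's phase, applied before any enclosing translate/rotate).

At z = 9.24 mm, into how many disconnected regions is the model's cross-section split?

At z = 9.24 mm: the cylinder is absent (z outside [0, 3.5]); the 13×28.5 cube at (1.5, 12) contributes its full rectangle; the cylinder at (0, 15) is absent (z outside [0, 8.5]); the cube at (2.5, 0) is present — its section is the full 27×7 rectangle; Taking the union: the 2 present regions are separate (no shared area or edge), so areas and boundary lengths simply add and each stays a separate island — 2 connected regions. The result has 2 disconnected regions.

2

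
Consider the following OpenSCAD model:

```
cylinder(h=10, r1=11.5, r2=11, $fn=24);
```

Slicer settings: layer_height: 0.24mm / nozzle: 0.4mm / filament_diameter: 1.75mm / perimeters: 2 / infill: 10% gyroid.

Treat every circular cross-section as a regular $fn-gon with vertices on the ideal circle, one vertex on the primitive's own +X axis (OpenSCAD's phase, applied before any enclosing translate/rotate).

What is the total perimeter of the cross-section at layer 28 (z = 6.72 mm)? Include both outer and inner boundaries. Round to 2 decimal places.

At z = 6.72 mm: the cone contributes a regular 24-gon of circumradius 11.164 (interpolated between r1=11.5 and r2=11 at t=0.672) (perimeter = 2·24·11.164·sin(180°/24) = 69.95 mm). Overall, the cross-section is a single solid region. Total boundary length (outer) = 69.95 mm.

69.95 mm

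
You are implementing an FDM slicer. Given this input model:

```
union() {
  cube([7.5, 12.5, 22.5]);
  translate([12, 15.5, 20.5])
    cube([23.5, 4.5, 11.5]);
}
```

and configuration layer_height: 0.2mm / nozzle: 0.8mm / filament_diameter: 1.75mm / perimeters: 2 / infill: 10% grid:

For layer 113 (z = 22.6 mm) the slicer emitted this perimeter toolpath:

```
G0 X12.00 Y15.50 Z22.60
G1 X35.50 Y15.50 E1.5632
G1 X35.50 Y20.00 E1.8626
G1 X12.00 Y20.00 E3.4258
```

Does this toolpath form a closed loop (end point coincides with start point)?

no

Start point (G0): (12.00, 15.50). End point (last G1): the path does not return to the start — open.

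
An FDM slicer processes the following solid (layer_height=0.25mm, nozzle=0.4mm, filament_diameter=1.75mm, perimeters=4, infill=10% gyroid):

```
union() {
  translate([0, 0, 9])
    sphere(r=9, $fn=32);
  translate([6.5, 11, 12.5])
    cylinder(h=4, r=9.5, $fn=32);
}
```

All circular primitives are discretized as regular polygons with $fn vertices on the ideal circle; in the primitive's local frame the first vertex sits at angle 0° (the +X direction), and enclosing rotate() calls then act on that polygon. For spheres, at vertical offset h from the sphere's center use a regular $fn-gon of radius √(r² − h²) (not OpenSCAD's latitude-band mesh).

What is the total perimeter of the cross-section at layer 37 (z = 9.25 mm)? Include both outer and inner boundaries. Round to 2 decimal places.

56.44 mm

At z = 9.25 mm: the r=9 sphere slices to a regular 32-gon of circumradius 8.997 (√(r²−h²) with h=0.25 from center) (perimeter = 2·32·8.997·sin(180°/32) = 56.44 mm); the cylinder at (6.5, 11) is absent (z outside [12.5, 16.5]); Taking the union: only the r=9 sphere is present, so the union is just that shape — boundary = 56.44 mm. Overall, the cross-section is a single solid region. Total boundary length (outer) = 56.44 mm.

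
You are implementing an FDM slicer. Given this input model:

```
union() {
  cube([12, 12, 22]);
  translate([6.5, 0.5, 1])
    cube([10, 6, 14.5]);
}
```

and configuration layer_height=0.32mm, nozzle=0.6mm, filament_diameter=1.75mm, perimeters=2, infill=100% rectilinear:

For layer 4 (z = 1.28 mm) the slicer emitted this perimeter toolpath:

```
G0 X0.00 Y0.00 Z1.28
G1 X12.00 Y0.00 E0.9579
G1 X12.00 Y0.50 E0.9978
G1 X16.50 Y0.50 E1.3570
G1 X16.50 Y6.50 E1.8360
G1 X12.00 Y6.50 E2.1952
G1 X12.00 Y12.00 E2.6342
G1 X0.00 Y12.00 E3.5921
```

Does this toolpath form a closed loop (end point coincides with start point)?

Start point (G0): (0.00, 0.00). End point (last G1): the path does not return to the start — open.

no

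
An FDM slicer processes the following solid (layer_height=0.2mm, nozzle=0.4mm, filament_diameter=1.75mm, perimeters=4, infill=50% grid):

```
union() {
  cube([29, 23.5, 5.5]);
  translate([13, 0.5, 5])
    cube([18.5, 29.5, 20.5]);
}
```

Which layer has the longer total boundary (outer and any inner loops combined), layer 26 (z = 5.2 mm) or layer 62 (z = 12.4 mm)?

Layer 26 (z = 5.2): the cube is present — its section is the full 29×23.5 rectangle (perimeter 105.00 mm); the cube at (13, 0.5) (footprint 18.5×29.5) is included at this height (perimeter 96.00 mm); Taking the union: the regions partially overlap (shared area 368.00 mm²), so the edge portions inside another operand are dropped and the merged outline is re-measured after clipping — boundary = 123.00 mm. So its perimeter = 123.00 mm. Layer 62 (z = 12.4): the cube is absent (z outside [0, 5.5]); the cube at (13, 0.5) (footprint 18.5×29.5) is included at this height (perimeter 96.00 mm); Taking the union: only the 18.5×29.5 cube at (13, 0.5) is present, so the union is just that shape — boundary = 96.00 mm. So its perimeter = 96.00 mm. Layer 26 is larger (123.00 vs 96.00 mm).

layer 26 (z = 5.2 mm)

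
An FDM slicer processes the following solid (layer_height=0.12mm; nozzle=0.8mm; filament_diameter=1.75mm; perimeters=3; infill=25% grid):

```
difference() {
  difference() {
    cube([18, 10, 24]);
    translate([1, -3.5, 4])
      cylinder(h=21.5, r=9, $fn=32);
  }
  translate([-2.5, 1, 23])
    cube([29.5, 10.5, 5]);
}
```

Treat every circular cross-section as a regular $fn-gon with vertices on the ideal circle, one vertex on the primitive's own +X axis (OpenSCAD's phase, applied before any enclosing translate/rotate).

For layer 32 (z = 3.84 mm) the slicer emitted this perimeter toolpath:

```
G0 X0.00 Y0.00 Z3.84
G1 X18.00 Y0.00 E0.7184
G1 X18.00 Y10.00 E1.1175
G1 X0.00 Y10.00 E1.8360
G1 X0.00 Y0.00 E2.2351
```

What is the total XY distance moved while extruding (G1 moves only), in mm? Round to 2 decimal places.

56.00 mm

Sum the Euclidean lengths of each G1 segment: total = 56.00 mm.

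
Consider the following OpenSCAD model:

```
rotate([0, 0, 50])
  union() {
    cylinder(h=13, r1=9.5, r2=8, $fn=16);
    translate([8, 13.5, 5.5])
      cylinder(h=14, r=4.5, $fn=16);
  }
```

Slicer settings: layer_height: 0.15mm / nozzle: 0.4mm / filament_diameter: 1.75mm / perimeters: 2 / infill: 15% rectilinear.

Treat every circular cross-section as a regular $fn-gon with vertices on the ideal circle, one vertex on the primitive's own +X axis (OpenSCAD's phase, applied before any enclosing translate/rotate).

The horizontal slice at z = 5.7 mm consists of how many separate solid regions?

At z = 5.7 mm: the cone contributes a regular 16-gon of circumradius 8.842 (interpolated between r1=9.5 and r2=8 at t=0.438); the r=4.5 cylinder at (8, 13.5) gives a regular 16-gon of circumradius 4.5 (constant along its height); Combining (union): the 2 present regions are separate (no shared area or edge), so areas and boundary lengths simply add and each stays a separate island — 2 connected regions; (rotated 50° about Z; rotation is an isometry so areas/perimeters/island counts are preserved). The result has 2 disconnected regions.

2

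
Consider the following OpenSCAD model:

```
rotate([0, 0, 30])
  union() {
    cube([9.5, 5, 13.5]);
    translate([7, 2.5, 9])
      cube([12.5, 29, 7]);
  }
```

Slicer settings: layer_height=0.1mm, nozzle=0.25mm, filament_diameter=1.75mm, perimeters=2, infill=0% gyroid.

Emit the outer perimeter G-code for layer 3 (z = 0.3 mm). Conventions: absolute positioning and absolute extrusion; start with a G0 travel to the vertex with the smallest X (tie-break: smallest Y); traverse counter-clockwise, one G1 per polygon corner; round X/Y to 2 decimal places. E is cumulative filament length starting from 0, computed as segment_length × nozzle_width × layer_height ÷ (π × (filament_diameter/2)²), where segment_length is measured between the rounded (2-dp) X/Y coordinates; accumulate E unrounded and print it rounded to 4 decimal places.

At z = 0.3 mm: the 9.5×5 cube contributes its full rectangle; the cube at (7, 2.5) is not intersected at this z (z outside [9, 16]); Merging all regions: only the 9.5×5 cube is present, so the union is just that shape — 1 connected region; (whole slice rotated 30° about Z — lengths, areas and connectivity unchanged). The outline is a single polygon with 4 vertices. Extrusion per mm of travel: 0.25 × 0.1 / (π × 0.875²) = 0.010394. Accumulating E over each segment gives final E = 0.3015.

G0 X-2.50 Y4.33 Z0.30
G1 X0.00 Y0.00 E0.0520
G1 X8.23 Y4.75 E0.1507
G1 X5.73 Y9.08 E0.2027
G1 X-2.50 Y4.33 E0.3015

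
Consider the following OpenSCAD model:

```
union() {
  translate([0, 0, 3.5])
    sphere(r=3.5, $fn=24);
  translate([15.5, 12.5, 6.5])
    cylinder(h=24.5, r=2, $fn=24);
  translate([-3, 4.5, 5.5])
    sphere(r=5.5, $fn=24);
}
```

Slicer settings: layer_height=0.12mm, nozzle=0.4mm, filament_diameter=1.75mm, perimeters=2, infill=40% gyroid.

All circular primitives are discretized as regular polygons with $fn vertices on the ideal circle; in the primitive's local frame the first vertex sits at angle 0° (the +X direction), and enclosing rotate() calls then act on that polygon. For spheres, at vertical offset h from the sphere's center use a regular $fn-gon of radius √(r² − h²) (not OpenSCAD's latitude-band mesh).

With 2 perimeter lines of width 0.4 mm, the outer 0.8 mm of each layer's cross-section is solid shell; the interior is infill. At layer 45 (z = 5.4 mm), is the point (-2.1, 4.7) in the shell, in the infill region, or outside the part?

infill

At z = 5.4 mm: the sphere: section is a regular 24-gon, circumradius = √(r²−h²) = √(3.5²−1.9²) = 2.939; the cylinder at (15.5, 12.5) does not reach this height (z outside [6.5, 31]); the sphere at (-3, 4.5): section is a regular 24-gon, circumradius = √(r²−h²) = √(5.5²−0.1²) = 5.499; Merging all regions: the regions partially overlap (shared area 12.22 mm²), so overlapping operands fuse into one piece — 1 connected region. Overall, the cross-section is a single solid region. The nearest boundary edge runs (2.31, 5.92)→(2.50, 4.50); distance from the point to it = 4.53 mm. The point is inside the cross-section and 4.53 mm from the nearest boundary — more than the 0.8 mm shell width (2 × 0.4), so it's in the infill interior.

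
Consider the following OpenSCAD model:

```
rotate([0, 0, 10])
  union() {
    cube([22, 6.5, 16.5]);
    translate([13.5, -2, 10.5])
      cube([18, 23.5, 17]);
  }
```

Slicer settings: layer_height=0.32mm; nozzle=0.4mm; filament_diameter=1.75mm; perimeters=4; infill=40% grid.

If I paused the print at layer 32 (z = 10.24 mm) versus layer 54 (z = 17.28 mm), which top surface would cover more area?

Layer 32 (z = 10.24): the cube is present — its section is the full 22×6.5 rectangle (area 143.00 mm²); the cube at (13.5, -2) does not reach this height (z outside [10.5, 27.5]); Combining (union): only the 22×6.5 cube is present, so the union is just that shape — area = 143.00 mm²; (whole slice rotated 10° about Z — lengths, areas and connectivity unchanged). So its area = 143.00 mm². Layer 54 (z = 17.28): the cube is not intersected at this z (z outside [0, 16.5]); the cube at (13.5, -2) (footprint 18×23.5) is included at this height (area 423.00 mm²); Combining (union): only the 18×23.5 cube at (13.5, -2) is present, so the union is just that shape — area = 423.00 mm²; (rotated 10° about Z; rotation is an isometry so areas/perimeters/island counts are preserved). So its area = 423.00 mm². Layer 54 is larger (423.00 vs 143.00 mm²).

layer 54 (z = 17.28 mm)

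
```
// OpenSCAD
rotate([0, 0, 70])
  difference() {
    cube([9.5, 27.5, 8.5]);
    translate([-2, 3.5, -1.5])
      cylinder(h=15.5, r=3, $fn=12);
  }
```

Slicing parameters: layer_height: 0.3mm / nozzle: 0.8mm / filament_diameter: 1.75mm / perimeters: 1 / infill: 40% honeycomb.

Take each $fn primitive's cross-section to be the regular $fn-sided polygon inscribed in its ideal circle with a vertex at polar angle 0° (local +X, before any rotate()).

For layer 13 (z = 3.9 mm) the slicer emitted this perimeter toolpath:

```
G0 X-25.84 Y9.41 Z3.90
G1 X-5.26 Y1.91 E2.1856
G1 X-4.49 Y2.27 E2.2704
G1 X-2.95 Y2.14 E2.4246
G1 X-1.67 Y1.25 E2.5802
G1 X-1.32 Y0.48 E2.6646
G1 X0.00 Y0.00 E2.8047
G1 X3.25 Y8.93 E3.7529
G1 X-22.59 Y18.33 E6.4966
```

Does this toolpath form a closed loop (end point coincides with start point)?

Start point (G0): (-25.84, 9.41). End point (last G1): the path does not return to the start — open.

no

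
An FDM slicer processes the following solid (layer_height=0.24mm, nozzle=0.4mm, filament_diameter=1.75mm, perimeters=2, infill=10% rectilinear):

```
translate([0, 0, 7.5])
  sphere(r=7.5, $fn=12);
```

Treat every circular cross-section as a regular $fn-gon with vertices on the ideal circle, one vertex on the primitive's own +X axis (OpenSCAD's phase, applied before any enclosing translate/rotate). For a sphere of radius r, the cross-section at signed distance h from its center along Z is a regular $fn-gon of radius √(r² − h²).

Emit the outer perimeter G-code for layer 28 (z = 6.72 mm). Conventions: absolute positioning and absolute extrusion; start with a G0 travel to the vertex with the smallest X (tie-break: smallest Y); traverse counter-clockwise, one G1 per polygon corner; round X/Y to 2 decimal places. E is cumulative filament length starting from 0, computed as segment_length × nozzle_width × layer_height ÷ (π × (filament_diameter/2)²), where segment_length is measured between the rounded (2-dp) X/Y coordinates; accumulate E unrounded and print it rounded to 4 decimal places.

G0 X-7.46 Y0.00 Z6.72
G1 X-6.46 Y-3.73 E0.1541
G1 X-3.73 Y-6.46 E0.3082
G1 X0.00 Y-7.46 E0.4624
G1 X3.73 Y-6.46 E0.6165
G1 X6.46 Y-3.73 E0.7706
G1 X7.46 Y0.00 E0.9247
G1 X6.46 Y3.73 E1.0788
G1 X3.73 Y6.46 E1.2329
G1 X0.00 Y7.46 E1.3871
G1 X-3.73 Y6.46 E1.5412
G1 X-6.46 Y3.73 E1.6953
G1 X-7.46 Y0.00 E1.8494

At z = 6.72 mm: the sphere: section is a regular 12-gon, circumradius = √(r²−h²) = √(7.5²−0.78²) = 7.459. The outline is a single polygon with 12 vertices. Extrusion per mm of travel: 0.4 × 0.24 / (π × 0.875²) = 0.039912. Accumulating E over each segment gives final E = 1.8494.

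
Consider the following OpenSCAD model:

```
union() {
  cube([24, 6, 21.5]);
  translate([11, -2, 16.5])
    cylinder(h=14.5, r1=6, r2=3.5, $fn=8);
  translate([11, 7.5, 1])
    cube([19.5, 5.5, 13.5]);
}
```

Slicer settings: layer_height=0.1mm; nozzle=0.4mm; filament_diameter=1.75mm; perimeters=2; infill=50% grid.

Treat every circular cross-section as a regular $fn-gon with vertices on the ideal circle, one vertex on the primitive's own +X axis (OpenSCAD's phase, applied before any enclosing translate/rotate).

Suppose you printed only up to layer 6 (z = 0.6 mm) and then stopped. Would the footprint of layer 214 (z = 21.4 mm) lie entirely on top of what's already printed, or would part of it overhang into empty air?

part overhangs

Compare the two slices. At z = 0.6: the cube (footprint 24×6) is included at this height (area 144.00 mm²); the cone at (11, -2) is not intersected at this z (z outside [16.5, 31]); the cube at (11, 7.5) is absent (z outside [1, 14.5]); Combining (union): only the 24×6 cube is present, so the union is just that shape — area = 144.00 mm². At z = 21.4: the cube (footprint 24×6) is included at this height (area 144.00 mm²); the cone at (11, -2): at t=0.338 of its height the radius interpolates to r₁+(r₂−r₁)t = 5.155, giving a regular 8-gon of that circumradius (area = (8/2)·5.155²·sin(360°/8) = 75.17 mm²); the cube at (11, 7.5) is not intersected at this z (z outside [1, 14.5]); Merging all regions: the regions partially overlap — summed areas 219.17 mm² minus the doubly-counted overlap 18.62 mm² gives 200.55 mm² — area = 200.55 mm². Checking containment: at z = 21.4 the cross-section extends beyond the z = 0.6 cross-section by about 56.55 mm².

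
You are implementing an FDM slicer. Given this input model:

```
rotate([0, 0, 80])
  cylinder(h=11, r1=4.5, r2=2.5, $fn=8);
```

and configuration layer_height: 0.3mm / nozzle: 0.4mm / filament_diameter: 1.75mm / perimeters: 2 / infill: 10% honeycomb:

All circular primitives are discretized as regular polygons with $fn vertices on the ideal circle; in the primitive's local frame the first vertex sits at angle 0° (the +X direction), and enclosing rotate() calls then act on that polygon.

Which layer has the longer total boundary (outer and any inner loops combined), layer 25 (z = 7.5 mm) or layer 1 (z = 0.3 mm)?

Layer 25 (z = 7.5): the cone (r1=4.5→r2=2.5) has section circumradius 3.136 here — a regular 8-gon (perimeter = 2·8·3.136·sin(180°/8) = 19.20 mm); (whole slice rotated 80° about Z — lengths, areas and connectivity unchanged). So its perimeter = 19.20 mm. Layer 1 (z = 0.3): the cone: at t=0.027 of its height the radius interpolates to r₁+(r₂−r₁)t = 4.445, giving a regular 8-gon of that circumradius (perimeter = 2·8·4.445·sin(180°/8) = 27.22 mm); (rotated 80° about Z; rotation is an isometry so areas/perimeters/island counts are preserved). So its perimeter = 27.22 mm. Layer 1 is larger (27.22 vs 19.20 mm).

layer 1 (z = 0.3 mm)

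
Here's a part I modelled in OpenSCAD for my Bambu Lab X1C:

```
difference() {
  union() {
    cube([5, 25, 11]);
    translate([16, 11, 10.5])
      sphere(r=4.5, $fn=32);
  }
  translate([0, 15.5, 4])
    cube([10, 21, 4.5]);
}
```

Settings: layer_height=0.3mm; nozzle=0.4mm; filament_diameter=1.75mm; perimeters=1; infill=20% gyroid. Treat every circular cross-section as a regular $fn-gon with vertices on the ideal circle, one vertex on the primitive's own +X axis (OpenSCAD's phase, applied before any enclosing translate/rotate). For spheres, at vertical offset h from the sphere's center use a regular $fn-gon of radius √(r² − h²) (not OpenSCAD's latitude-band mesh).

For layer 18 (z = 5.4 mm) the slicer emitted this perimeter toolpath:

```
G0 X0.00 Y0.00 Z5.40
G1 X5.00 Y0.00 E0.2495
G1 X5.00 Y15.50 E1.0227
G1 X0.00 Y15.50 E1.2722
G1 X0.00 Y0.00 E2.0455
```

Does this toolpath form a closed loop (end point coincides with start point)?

yes

Start point (G0): (0.00, 0.00). End point (last G1): the path returns to the start — closed.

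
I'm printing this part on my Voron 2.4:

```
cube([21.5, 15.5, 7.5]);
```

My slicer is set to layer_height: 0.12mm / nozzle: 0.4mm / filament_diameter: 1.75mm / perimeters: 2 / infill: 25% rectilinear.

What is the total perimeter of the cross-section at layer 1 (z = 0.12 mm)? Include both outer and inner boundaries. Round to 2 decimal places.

At z = 0.12 mm: the cube (footprint 21.5×15.5) is included at this height (perimeter 74.00 mm). Overall, the cross-section is a single solid region. Total boundary length (outer) = 74.00 mm.

74.00 mm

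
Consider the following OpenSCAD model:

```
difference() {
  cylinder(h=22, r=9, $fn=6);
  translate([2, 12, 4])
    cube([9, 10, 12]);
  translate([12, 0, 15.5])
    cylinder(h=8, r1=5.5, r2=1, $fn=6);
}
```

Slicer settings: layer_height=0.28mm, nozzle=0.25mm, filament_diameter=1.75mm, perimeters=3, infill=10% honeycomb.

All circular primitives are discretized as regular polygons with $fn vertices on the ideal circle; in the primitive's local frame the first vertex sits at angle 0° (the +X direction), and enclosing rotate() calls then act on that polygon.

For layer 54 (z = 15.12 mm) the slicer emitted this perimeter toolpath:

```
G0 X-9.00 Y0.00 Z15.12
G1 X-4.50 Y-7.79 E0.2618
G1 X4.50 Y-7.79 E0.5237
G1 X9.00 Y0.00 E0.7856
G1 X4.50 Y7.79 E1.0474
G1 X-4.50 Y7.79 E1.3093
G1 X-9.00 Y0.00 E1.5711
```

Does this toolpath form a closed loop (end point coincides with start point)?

Start point (G0): (-9.00, 0.00). End point (last G1): the path returns to the start — closed.

yes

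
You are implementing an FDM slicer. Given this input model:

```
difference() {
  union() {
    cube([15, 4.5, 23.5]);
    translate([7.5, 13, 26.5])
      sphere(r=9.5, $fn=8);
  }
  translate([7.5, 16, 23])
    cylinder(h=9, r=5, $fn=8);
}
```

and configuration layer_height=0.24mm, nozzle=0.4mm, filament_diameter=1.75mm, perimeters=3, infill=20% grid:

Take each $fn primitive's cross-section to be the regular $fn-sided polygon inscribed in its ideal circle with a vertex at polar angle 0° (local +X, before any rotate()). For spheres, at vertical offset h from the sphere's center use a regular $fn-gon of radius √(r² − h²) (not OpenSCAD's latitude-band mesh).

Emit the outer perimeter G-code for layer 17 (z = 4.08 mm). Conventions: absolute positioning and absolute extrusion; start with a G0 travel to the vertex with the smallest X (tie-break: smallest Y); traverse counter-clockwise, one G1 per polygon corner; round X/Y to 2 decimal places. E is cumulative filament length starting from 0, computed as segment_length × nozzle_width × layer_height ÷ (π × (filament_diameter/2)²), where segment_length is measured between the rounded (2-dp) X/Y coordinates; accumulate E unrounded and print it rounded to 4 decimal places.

G0 X0.00 Y0.00 Z4.08
G1 X15.00 Y0.00 E0.5987
G1 X15.00 Y4.50 E0.7783
G1 X0.00 Y4.50 E1.3770
G1 X0.00 Y0.00 E1.5566

At z = 4.08 mm: the cube (footprint 15×4.5) is included at this height; the sphere at (7.5, 13) is not intersected at this z (|z−center|=22.420 > r=9.5); Combining (union): only the 15×4.5 cube is present, so the union is just that shape — 1 connected region; the cylinder at (7.5, 16) is not intersected at this z (z outside [23, 32]); Taking the first minus the rest: none of the subtracted shapes is present at this height, so that combined region is unchanged — 1 connected region. The outline is a single polygon with 4 vertices. Extrusion per mm of travel: 0.4 × 0.24 / (π × 0.875²) = 0.039912. Accumulating E over each segment gives final E = 1.5566.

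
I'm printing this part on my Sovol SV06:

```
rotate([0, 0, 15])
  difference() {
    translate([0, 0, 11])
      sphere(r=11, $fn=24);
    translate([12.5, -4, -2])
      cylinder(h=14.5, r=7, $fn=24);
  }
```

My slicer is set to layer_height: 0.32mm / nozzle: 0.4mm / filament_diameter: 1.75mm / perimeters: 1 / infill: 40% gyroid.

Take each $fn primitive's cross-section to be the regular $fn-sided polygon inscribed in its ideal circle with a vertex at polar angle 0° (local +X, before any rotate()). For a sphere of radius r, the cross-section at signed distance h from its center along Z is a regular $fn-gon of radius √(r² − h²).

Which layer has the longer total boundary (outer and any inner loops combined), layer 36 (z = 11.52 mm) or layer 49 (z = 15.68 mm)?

layer 36 (z = 11.52 mm)

Layer 36 (z = 11.52): the r=11 sphere slices to a regular 24-gon of circumradius 10.988 (√(r²−h²) with h=0.52 from center) (perimeter = 2·24·10.988·sin(180°/24) = 68.84 mm); the r=7 cylinder at (12.5, -4) gives a regular 24-gon of circumradius 7 (constant along its height) (perimeter = 2·24·7.000·sin(180°/24) = 43.86 mm); After the difference (first − rest): starting from the r=11 sphere, the r=7 cylinder at (12.5, -4) partially overlaps it — only the 38.29 mm² overlap (of its 152.19 mm²) is removed, clipping the outline — boundary = 70.33 mm; (rotated 15° about Z; rotation is an isometry so areas/perimeters/island counts are preserved). So its perimeter = 70.33 mm. Layer 49 (z = 15.68): the sphere: section is a regular 24-gon, circumradius = √(r²−h²) = √(11²−4.68²) = 9.955 (perimeter = 2·24·9.955·sin(180°/24) = 62.37 mm); the cylinder at (12.5, -4) is absent (z outside [-2, 12.5]); After the difference (first − rest): none of the subtracted shapes is present at this height, so the r=11 sphere is unchanged — boundary = 62.37 mm; (rotated 15° about Z; rotation is an isometry so areas/perimeters/island counts are preserved). So its perimeter = 62.37 mm. Layer 36 is larger (70.33 vs 62.37 mm).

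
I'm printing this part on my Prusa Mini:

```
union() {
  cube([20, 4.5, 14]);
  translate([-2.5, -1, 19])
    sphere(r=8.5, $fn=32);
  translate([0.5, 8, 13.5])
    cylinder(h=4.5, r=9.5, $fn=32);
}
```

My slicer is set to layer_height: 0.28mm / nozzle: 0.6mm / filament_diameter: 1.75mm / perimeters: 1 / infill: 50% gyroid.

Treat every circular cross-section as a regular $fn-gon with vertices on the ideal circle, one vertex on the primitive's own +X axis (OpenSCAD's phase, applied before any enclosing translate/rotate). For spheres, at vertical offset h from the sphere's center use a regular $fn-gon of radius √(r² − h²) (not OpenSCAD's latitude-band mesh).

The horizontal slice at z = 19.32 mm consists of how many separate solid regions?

1

At z = 19.32 mm: the cube is not intersected at this z (z outside [0, 14]); the sphere at (-2.5, -1): section is a regular 32-gon, circumradius = √(r²−h²) = √(8.5²−0.32²) = 8.494; the cylinder at (0.5, 8) does not reach this height (z outside [13.5, 18]); Combining (union): only the r=8.5 sphere at (-2.5, -1) is present, so the union is just that shape — 1 connected region. The result has 1 disconnected region.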